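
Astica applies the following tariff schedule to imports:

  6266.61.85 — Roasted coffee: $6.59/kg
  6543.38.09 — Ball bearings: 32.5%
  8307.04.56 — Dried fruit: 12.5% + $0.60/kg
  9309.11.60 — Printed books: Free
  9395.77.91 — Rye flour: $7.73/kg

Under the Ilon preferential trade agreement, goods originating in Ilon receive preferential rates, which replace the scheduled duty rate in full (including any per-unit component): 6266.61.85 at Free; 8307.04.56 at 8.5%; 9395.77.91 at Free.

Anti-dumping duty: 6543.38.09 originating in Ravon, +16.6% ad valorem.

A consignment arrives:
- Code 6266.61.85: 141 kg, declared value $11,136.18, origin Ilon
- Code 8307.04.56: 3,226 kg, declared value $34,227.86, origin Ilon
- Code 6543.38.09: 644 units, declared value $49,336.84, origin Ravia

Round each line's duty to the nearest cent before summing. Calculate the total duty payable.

$18,943.84

Line 1 (6266.61.85, Ilon, 141 kg, $11,136.18):
Base rate for 6266.61.85 is $6.59/kg.
Origin Ilon qualifies under the Astica–Ilon agreement and 6266.61.85 is covered: preferential rate Free applies instead.
Duty = $11,136.18 × 0% = $0.00.
Line 2 (8307.04.56, Ilon, 3,226 kg, $34,227.86):
Base rate for 8307.04.56 is 12.5% + $0.60/kg.
Origin Ilon qualifies under the Astica–Ilon agreement and 8307.04.56 is covered: preferential rate 8.5% applies instead.
Duty = $34,227.86 × 8.5% = $2,909.37.
Line 3 (6543.38.09, Ravia, 644 units, $49,336.84):
Base rate for 6543.38.09 is 32.5%.
The additional-duty order on 6543.38.09 targets Ravon, not Ravia; it does not apply.
Duty = $49,336.84 × 32.5% = $16,034.47.
Total = $0.00 + $2,909.37 + $16,034.47 = $18,943.84.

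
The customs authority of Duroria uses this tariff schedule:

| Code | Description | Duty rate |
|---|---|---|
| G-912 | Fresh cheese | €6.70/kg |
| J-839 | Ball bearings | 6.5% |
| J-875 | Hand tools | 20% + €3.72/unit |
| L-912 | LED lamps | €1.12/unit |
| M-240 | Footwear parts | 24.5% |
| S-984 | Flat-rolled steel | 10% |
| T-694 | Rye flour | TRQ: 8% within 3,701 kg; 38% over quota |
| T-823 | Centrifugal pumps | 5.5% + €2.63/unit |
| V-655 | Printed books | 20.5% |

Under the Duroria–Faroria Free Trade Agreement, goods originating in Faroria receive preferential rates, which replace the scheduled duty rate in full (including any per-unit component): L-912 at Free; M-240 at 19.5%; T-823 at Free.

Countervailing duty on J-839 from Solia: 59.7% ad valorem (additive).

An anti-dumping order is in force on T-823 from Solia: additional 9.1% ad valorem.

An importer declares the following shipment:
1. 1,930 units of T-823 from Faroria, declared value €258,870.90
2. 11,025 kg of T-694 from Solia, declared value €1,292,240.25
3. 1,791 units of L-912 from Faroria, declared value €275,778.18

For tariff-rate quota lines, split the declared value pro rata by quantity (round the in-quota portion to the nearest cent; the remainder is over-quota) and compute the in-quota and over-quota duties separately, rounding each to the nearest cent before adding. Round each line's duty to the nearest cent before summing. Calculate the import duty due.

Line 1 (T-823, Faroria, 1,930 units, €258,870.90):
Base rate for T-823 is 5.5% + €2.63/unit.
Origin Faroria qualifies under the Duroria–Faroria agreement and T-823 is covered: preferential rate Free applies instead.
The additional-duty order on T-823 targets Solia, not Faroria; it does not apply.
Duty = €258,870.90 × 0% = €0.00.
Line 2 (T-694, Solia, 11,025 kg, €1,292,240.25):
Code T-694 is under a tariff-rate quota (threshold 3,701 kg). In-quota: 3,701 kg at 8%; over-quota: 7,324 kg at 38%.
Pro-rata value split: in-quota = €1,292,240.25 × 3,701/11,025 = €433,794.21; over-quota = €1,292,240.25 − €433,794.21 = €858,446.04.
In-quota duty = €433,794.21 × 8% = €34,703.54. Over-quota duty = €858,446.04 × 38% = €326,209.50.
Line duty = €34,703.54 + €326,209.50 = €360,913.04.
Line 3 (L-912, Faroria, 1,791 units, €275,778.18):
Base rate for L-912 is €1.12/unit.
Origin Faroria qualifies under the Duroria–Faroria agreement and L-912 is covered: preferential rate Free applies instead.
Duty = €275,778.18 × 0% = €0.00.
Total = €0.00 + €360,913.04 + €0.00 = €360,913.04.

€360,913.04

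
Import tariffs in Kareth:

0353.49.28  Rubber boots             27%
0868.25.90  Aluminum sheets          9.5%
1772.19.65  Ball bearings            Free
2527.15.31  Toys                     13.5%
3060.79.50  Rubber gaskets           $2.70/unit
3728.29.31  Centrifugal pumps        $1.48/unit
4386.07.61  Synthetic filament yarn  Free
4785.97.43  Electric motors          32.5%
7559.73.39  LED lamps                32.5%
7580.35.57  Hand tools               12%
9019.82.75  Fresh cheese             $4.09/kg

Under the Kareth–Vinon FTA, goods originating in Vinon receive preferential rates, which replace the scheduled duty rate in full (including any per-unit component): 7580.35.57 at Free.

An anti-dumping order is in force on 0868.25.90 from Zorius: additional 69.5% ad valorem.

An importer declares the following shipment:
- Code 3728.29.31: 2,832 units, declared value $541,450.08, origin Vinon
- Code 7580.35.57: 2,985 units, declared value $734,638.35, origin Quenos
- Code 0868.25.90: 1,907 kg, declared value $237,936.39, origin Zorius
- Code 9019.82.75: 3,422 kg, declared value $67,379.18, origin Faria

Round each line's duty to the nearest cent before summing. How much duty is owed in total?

$294,313.69

Line 1 (3728.29.31, Vinon, 2,832 units, $541,450.08):
Base rate for 3728.29.31 is $1.48/unit.
Origin Vinon is the FTA partner but 3728.29.31 is not on the preference list; base rate stands.
Duty = 2,832 × $1.48 = $4,191.36.
Line 2 (7580.35.57, Quenos, 2,985 units, $734,638.35):
Base rate for 7580.35.57 is 12%.
7580.35.57 has an FTA preferential rate, but origin Quenos is not Vinon; base rate stands.
Duty = $734,638.35 × 12% = $88,156.60.
Line 3 (0868.25.90, Zorius, 1,907 kg, $237,936.39):
Base rate for 0868.25.90 is 9.5%.
Additional duty on 0868.25.90 from Zorius: +69.5%. Applied ad valorem rate: 9.5% + 69.5% = 79%.
Duty = $237,936.39 × 79% = $187,969.75.
Line 4 (9019.82.75, Faria, 3,422 kg, $67,379.18):
Base rate for 9019.82.75 is $4.09/kg.
Duty = 3,422 × $4.09 = $13,995.98.
Total = $4,191.36 + $88,156.60 + $187,969.75 + $13,995.98 = $294,313.69.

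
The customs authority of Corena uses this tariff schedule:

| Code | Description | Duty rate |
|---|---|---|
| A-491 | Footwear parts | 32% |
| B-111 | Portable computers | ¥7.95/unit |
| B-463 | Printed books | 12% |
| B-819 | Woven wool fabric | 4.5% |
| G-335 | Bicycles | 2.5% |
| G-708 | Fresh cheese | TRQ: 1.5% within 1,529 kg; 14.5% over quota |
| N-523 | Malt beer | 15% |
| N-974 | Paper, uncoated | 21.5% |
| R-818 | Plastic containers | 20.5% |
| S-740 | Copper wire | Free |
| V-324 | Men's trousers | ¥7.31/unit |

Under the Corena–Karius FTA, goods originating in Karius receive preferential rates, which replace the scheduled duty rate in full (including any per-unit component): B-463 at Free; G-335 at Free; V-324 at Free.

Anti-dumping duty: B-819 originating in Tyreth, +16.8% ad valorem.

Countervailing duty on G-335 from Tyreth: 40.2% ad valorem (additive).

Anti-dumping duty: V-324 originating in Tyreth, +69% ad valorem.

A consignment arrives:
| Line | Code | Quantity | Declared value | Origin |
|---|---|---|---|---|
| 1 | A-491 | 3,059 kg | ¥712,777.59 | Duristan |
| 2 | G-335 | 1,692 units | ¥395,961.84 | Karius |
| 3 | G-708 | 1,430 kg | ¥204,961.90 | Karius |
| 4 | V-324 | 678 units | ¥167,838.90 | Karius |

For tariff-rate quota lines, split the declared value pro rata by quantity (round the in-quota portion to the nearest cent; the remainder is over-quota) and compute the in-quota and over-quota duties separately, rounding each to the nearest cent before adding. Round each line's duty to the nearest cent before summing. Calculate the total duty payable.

¥231,163.26

Line 1 (A-491, Duristan, 3,059 kg, ¥712,777.59):
Base rate for A-491 is 32%.
Duty = ¥712,777.59 × 32% = ¥228,088.83.
Line 2 (G-335, Karius, 1,692 units, ¥395,961.84):
Base rate for G-335 is 2.5%.
Origin Karius qualifies under the Corena–Karius agreement and G-335 is covered: preferential rate Free applies instead.
The additional-duty order on G-335 targets Tyreth, not Karius; it does not apply.
Duty = ¥395,961.84 × 0% = ¥0.00.
Line 3 (G-708, Karius, 1,430 kg, ¥204,961.90):
Code G-708 is under a tariff-rate quota (threshold 1,529 kg). Quantity 1,430 kg is within the quota, so the in-quota rate 1.5% applies to the full value.
Duty = ¥204,961.90 × 1.5% = ¥3,074.43.
Line 4 (V-324, Karius, 678 units, ¥167,838.90):
Base rate for V-324 is ¥7.31/unit.
Origin Karius qualifies under the Corena–Karius agreement and V-324 is covered: preferential rate Free applies instead.
The additional-duty order on V-324 targets Tyreth, not Karius; it does not apply.
Duty = ¥167,838.90 × 0% = ¥0.00.
Total = ¥228,088.83 + ¥0.00 + ¥3,074.43 + ¥0.00 = ¥231,163.26.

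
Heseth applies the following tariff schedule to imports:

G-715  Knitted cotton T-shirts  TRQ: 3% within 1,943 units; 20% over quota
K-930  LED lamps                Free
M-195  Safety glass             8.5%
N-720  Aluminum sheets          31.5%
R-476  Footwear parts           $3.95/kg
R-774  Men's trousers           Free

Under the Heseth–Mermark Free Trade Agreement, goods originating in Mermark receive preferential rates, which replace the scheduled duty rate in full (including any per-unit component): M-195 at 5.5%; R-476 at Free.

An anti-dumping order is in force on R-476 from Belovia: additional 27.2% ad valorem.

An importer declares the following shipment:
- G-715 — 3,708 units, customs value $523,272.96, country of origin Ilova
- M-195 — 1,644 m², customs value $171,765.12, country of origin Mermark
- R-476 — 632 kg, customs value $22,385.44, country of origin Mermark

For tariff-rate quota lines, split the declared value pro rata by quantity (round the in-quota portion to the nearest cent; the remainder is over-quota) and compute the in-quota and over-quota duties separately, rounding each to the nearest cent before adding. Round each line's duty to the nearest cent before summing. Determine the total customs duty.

$67,488.32

Line 1 (G-715, Ilova, 3,708 units, $523,272.96):
Code G-715 is under a tariff-rate quota (threshold 1,943 units). In-quota: 1,943 units at 3%; over-quota: 1,765 units at 20%.
Pro-rata value split: in-quota = $523,272.96 × 1,943/3,708 = $274,196.16; over-quota = $523,272.96 − $274,196.16 = $249,076.80.
In-quota duty = $274,196.16 × 3% = $8,225.88. Over-quota duty = $249,076.80 × 20% = $49,815.36.
Line duty = $8,225.88 + $49,815.36 = $58,041.24.
Line 2 (M-195, Mermark, 1,644 m², $171,765.12):
Base rate for M-195 is 8.5%.
Origin Mermark qualifies under the Heseth–Mermark agreement and M-195 is covered: preferential rate 5.5% applies instead.
Duty = $171,765.12 × 5.5% = $9,447.08.
Line 3 (R-476, Mermark, 632 kg, $22,385.44):
Base rate for R-476 is $3.95/kg.
Origin Mermark qualifies under the Heseth–Mermark agreement and R-476 is covered: preferential rate Free applies instead.
The additional-duty order on R-476 targets Belovia, not Mermark; it does not apply.
Duty = $22,385.44 × 0% = $0.00.
Total = $58,041.24 + $9,447.08 + $0.00 = $67,488.32.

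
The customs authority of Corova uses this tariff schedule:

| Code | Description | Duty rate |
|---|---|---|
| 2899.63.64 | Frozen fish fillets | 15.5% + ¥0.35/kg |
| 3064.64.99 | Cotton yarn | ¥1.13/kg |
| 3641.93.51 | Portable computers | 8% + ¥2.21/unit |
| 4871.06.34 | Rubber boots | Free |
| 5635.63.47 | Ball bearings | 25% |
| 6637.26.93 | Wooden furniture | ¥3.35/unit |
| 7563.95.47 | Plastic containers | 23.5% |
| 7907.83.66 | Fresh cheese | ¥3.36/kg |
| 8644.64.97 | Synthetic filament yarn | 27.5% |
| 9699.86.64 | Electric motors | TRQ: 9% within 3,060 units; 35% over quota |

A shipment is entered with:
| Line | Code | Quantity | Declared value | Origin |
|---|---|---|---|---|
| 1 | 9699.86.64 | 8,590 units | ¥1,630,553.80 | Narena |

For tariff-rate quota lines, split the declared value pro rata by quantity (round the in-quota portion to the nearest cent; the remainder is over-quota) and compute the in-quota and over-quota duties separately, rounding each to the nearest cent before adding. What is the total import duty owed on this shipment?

Line 1 (9699.86.64, Narena, 8,590 units, ¥1,630,553.80):
Code 9699.86.64 is under a tariff-rate quota (threshold 3,060 units). In-quota: 3,060 units at 9%; over-quota: 5,530 units at 35%.
Pro-rata value split: in-quota = ¥1,630,553.80 × 3,060/8,590 = ¥580,849.20; over-quota = ¥1,630,553.80 − ¥580,849.20 = ¥1,049,704.60.
In-quota duty = ¥580,849.20 × 9% = ¥52,276.43. Over-quota duty = ¥1,049,704.60 × 35% = ¥367,396.61.
Line duty = ¥52,276.43 + ¥367,396.61 = ¥419,673.04.

¥419,673.04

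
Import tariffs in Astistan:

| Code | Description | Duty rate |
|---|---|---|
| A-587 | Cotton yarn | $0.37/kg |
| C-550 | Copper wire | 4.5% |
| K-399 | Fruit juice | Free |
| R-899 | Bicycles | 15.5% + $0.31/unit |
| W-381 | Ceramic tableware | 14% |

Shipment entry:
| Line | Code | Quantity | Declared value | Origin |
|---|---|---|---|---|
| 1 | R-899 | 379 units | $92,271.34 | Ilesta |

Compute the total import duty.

$14,419.55

Line 1 (R-899, Ilesta, 379 units, $92,271.34):
Base rate for R-899 is 15.5% + $0.31/unit.
Duty = $92,271.34 × 15.5% + 379 × $0.31 = $14,419.55.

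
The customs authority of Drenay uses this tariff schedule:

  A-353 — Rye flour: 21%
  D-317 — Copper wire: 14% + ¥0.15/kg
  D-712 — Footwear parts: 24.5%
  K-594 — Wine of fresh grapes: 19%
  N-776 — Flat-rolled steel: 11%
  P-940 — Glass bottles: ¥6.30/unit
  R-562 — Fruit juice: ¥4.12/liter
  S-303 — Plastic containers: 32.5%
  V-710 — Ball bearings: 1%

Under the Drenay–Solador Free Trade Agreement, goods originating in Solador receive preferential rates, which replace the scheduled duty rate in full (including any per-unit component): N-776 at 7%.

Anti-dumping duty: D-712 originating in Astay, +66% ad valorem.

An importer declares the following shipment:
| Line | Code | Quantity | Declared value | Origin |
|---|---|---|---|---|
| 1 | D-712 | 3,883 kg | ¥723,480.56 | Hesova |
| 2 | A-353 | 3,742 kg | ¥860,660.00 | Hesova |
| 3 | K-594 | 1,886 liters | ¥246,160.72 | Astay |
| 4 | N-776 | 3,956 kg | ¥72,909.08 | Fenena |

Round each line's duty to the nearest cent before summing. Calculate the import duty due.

¥412,781.88

Line 1 (D-712, Hesova, 3,883 kg, ¥723,480.56):
Base rate for D-712 is 24.5%.
The additional-duty order on D-712 targets Astay, not Hesova; it does not apply.
Duty = ¥723,480.56 × 24.5% = ¥177,252.74.
Line 2 (A-353, Hesova, 3,742 kg, ¥860,660.00):
Base rate for A-353 is 21%.
Duty = ¥860,660.00 × 21% = ¥180,738.60.
Line 3 (K-594, Astay, 1,886 liters, ¥246,160.72):
Base rate for K-594 is 19%.
Duty = ¥246,160.72 × 19% = ¥46,770.54.
Line 4 (N-776, Fenena, 3,956 kg, ¥72,909.08):
Base rate for N-776 is 11%.
N-776 has an FTA preferential rate, but origin Fenena is not Solador; base rate stands.
Duty = ¥72,909.08 × 11% = ¥8,020.00.
Total = ¥177,252.74 + ¥180,738.60 + ¥46,770.54 + ¥8,020.00 = ¥412,781.88.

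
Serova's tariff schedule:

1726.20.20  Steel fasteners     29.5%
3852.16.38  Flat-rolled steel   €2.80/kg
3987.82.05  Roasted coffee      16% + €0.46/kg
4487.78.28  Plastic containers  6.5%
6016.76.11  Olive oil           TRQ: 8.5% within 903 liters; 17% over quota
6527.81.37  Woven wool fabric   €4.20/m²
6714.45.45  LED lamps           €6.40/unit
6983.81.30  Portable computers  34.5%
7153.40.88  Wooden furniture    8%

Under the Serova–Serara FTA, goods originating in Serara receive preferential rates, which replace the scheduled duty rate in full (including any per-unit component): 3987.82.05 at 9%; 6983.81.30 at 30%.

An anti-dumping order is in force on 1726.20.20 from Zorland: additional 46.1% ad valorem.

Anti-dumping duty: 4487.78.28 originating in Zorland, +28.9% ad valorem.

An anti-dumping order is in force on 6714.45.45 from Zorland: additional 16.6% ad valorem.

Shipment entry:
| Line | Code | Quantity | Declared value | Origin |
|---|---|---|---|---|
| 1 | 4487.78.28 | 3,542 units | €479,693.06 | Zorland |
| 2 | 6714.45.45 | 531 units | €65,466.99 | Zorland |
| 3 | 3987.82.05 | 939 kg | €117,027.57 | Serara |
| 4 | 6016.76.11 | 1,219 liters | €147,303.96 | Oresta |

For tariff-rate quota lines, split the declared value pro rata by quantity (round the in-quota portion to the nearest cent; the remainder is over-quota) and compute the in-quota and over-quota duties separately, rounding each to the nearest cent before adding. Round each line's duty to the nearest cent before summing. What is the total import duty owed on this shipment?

€210,376.33

Line 1 (4487.78.28, Zorland, 3,542 units, €479,693.06):
Base rate for 4487.78.28 is 6.5%.
Additional duty on 4487.78.28 from Zorland: +28.9%. Applied ad valorem rate: 6.5% + 28.9% = 35.4%.
Duty = €479,693.06 × 35.4% = €169,811.34.
Line 2 (6714.45.45, Zorland, 531 units, €65,466.99):
Base rate for 6714.45.45 is €6.40/unit.
Additional duty on 6714.45.45 from Zorland: +16.6% ad valorem. Applied ad valorem rate = 16.6%.
Duty = €65,466.99 × 16.6% + 531 × €6.40 = €14,265.92.
Line 3 (3987.82.05, Serara, 939 kg, €117,027.57):
Base rate for 3987.82.05 is 16% + €0.46/kg.
Origin Serara qualifies under the Serova–Serara agreement and 3987.82.05 is covered: preferential rate 9% applies instead.
Duty = €117,027.57 × 9% = €10,532.48.
Line 4 (6016.76.11, Oresta, 1,219 liters, €147,303.96):
Code 6016.76.11 is under a tariff-rate quota (threshold 903 liters). In-quota: 903 liters at 8.5%; over-quota: 316 liters at 17%.
Pro-rata value split: in-quota = €147,303.96 × 903/1,219 = €109,118.52; over-quota = €147,303.96 − €109,118.52 = €38,185.44.
In-quota duty = €109,118.52 × 8.5% = €9,275.07. Over-quota duty = €38,185.44 × 17% = €6,491.52.
Line duty = €9,275.07 + €6,491.52 = €15,766.59.
Total = €169,811.34 + €14,265.92 + €10,532.48 + €15,766.59 = €210,376.33.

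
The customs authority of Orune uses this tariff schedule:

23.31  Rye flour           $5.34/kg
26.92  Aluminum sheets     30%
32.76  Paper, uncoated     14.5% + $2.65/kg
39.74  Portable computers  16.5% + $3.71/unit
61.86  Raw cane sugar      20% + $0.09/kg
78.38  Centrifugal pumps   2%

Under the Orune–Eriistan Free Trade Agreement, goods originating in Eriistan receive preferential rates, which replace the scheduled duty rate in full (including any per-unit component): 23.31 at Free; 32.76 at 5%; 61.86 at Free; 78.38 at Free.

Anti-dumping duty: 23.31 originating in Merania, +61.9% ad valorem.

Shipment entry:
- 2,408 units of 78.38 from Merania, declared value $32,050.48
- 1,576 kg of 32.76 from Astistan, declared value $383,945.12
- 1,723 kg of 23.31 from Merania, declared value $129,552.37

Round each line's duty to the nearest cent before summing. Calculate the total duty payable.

$149,883.19

Line 1 (78.38, Merania, 2,408 units, $32,050.48):
Base rate for 78.38 is 2%.
78.38 has an FTA preferential rate, but origin Merania is not Eriistan; base rate stands.
Duty = $32,050.48 × 2% = $641.01.
Line 2 (32.76, Astistan, 1,576 kg, $383,945.12):
Base rate for 32.76 is 14.5% + $2.65/kg.
32.76 has an FTA preferential rate, but origin Astistan is not Eriistan; base rate stands.
Duty = $383,945.12 × 14.5% + 1,576 × $2.65 = $59,848.44.
Line 3 (23.31, Merania, 1,723 kg, $129,552.37):
Base rate for 23.31 is $5.34/kg.
23.31 has an FTA preferential rate, but origin Merania is not Eriistan; base rate stands.
Additional duty on 23.31 from Merania: +61.9% ad valorem. Applied ad valorem rate = 61.9%.
Duty = $129,552.37 × 61.9% + 1,723 × $5.34 = $89,393.74.
Total = $641.01 + $59,848.44 + $89,393.74 = $149,883.19.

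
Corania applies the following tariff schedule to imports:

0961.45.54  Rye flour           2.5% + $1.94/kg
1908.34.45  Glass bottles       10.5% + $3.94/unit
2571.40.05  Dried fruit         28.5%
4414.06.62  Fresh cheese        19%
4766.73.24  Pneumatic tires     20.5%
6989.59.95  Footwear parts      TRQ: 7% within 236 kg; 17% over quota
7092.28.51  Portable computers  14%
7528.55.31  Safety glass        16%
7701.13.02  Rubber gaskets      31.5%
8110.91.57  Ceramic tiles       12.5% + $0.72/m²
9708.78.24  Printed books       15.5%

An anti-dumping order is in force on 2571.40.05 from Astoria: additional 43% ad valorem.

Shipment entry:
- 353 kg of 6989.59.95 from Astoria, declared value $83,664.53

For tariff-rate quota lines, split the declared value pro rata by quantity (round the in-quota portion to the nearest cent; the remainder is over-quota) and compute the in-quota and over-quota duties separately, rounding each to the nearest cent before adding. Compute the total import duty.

$8,629.54

Line 1 (6989.59.95, Astoria, 353 kg, $83,664.53):
Code 6989.59.95 is under a tariff-rate quota (threshold 236 kg). In-quota: 236 kg at 7%; over-quota: 117 kg at 17%.
Pro-rata value split: in-quota = $83,664.53 × 236/353 = $55,934.36; over-quota = $83,664.53 − $55,934.36 = $27,730.17.
In-quota duty = $55,934.36 × 7% = $3,915.41. Over-quota duty = $27,730.17 × 17% = $4,714.13.
Line duty = $3,915.41 + $4,714.13 = $8,629.54.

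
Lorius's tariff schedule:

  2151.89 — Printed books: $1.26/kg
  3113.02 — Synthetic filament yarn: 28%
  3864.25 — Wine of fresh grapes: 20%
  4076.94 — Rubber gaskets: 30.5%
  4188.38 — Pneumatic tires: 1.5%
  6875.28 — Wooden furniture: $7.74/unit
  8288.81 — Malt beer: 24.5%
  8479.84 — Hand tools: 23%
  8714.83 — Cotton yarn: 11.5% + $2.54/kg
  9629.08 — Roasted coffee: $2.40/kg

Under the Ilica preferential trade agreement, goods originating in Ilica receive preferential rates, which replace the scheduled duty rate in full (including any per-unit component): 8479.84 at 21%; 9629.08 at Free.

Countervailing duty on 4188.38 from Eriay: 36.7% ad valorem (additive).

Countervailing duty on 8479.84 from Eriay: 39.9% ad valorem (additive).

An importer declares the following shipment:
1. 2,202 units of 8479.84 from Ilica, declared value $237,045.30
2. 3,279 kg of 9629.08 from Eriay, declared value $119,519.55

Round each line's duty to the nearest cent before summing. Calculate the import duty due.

$57,649.11

Line 1 (8479.84, Ilica, 2,202 units, $237,045.30):
Base rate for 8479.84 is 23%.
Origin Ilica qualifies under the Lorius–Ilica agreement and 8479.84 is covered: preferential rate 21% applies instead.
The additional-duty order on 8479.84 targets Eriay, not Ilica; it does not apply.
Duty = $237,045.30 × 21% = $49,779.51.
Line 2 (9629.08, Eriay, 3,279 kg, $119,519.55):
Base rate for 9629.08 is $2.40/kg.
9629.08 has an FTA preferential rate, but origin Eriay is not Ilica; base rate stands.
Duty = 3,279 × $2.40 = $7,869.60.
Total = $49,779.51 + $7,869.60 = $57,649.11.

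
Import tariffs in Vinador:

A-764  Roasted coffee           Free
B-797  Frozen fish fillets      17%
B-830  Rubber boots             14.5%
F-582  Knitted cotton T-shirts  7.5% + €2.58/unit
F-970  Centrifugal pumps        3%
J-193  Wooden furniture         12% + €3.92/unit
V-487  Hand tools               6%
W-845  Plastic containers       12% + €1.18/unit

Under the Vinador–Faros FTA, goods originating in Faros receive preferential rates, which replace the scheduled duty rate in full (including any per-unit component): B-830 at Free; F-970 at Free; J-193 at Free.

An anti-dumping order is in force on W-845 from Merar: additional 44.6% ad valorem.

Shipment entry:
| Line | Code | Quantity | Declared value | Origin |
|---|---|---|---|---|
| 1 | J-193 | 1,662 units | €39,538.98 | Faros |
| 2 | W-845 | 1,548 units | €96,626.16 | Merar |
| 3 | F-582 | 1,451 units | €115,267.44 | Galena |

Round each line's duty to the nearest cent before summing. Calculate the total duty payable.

€68,905.69

Line 1 (J-193, Faros, 1,662 units, €39,538.98):
Base rate for J-193 is 12% + €3.92/unit.
Origin Faros qualifies under the Vinador–Faros agreement and J-193 is covered: preferential rate Free applies instead.
Duty = €39,538.98 × 0% = €0.00.
Line 2 (W-845, Merar, 1,548 units, €96,626.16):
Base rate for W-845 is 12% + €1.18/unit.
Additional duty on W-845 from Merar: +44.6%. Applied ad valorem rate: 12% + 44.6% = 56.6%.
Duty = €96,626.16 × 56.6% + 1,548 × €1.18 = €56,517.05.
Line 3 (F-582, Galena, 1,451 units, €115,267.44):
Base rate for F-582 is 7.5% + €2.58/unit.
Duty = €115,267.44 × 7.5% + 1,451 × €2.58 = €12,388.64.
Total = €0.00 + €56,517.05 + €12,388.64 = €68,905.69.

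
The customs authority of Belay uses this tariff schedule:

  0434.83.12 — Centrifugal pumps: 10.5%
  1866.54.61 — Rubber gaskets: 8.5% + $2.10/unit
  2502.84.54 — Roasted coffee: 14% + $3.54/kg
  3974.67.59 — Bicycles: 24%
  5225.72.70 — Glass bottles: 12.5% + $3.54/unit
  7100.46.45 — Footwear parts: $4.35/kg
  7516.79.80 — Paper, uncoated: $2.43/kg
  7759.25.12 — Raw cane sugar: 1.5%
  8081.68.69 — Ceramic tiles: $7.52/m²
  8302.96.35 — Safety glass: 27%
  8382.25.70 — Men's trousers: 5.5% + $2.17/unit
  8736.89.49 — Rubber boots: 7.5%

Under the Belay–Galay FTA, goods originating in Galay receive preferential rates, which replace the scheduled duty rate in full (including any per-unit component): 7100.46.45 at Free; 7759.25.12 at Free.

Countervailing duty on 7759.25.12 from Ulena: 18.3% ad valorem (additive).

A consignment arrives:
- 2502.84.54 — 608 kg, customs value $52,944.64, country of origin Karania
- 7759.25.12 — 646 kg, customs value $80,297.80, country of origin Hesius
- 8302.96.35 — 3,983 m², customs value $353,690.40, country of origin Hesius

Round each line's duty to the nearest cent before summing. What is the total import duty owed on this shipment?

$106,265.45

Line 1 (2502.84.54, Karania, 608 kg, $52,944.64):
Base rate for 2502.84.54 is 14% + $3.54/kg.
Duty = $52,944.64 × 14% + 608 × $3.54 = $9,564.57.
Line 2 (7759.25.12, Hesius, 646 kg, $80,297.80):
Base rate for 7759.25.12 is 1.5%.
7759.25.12 has an FTA preferential rate, but origin Hesius is not Galay; base rate stands.
The additional-duty order on 7759.25.12 targets Ulena, not Hesius; it does not apply.
Duty = $80,297.80 × 1.5% = $1,204.47.
Line 3 (8302.96.35, Hesius, 3,983 m², $353,690.40):
Base rate for 8302.96.35 is 27%.
Duty = $353,690.40 × 27% = $95,496.41.
Total = $9,564.57 + $1,204.47 + $95,496.41 = $106,265.45.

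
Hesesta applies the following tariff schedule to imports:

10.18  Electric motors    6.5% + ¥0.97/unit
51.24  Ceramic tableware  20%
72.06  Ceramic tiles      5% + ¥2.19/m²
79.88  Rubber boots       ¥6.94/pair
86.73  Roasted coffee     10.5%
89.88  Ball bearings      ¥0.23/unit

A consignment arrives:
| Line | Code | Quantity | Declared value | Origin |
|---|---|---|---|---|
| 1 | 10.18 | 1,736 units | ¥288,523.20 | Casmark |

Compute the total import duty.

Line 1 (10.18, Casmark, 1,736 units, ¥288,523.20):
Base rate for 10.18 is 6.5% + ¥0.97/unit.
Duty = ¥288,523.20 × 6.5% + 1,736 × ¥0.97 = ¥20,437.93.

¥20,437.93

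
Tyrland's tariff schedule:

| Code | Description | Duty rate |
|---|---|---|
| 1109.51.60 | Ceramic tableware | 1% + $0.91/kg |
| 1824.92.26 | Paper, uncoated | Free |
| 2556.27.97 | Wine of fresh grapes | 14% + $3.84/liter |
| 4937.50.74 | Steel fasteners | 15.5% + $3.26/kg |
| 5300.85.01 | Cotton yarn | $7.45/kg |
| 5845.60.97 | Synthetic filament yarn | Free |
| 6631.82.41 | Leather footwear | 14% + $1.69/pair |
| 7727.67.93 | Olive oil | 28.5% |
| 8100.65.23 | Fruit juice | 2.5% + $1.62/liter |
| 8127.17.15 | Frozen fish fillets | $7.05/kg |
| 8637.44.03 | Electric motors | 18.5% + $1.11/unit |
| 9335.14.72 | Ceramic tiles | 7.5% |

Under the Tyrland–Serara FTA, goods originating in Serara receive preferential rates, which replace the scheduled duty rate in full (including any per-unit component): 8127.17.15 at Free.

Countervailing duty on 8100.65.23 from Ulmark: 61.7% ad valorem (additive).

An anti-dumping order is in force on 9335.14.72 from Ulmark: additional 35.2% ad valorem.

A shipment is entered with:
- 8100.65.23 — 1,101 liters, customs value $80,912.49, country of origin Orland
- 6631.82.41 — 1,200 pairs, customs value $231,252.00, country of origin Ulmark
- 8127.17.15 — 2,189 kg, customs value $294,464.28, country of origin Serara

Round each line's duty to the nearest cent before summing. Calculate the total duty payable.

$38,209.71

Line 1 (8100.65.23, Orland, 1,101 liters, $80,912.49):
Base rate for 8100.65.23 is 2.5% + $1.62/liter.
The additional-duty order on 8100.65.23 targets Ulmark, not Orland; it does not apply.
Duty = $80,912.49 × 2.5% + 1,101 × $1.62 = $3,806.43.
Line 2 (6631.82.41, Ulmark, 1,200 pairs, $231,252.00):
Base rate for 6631.82.41 is 14% + $1.69/pair.
Duty = $231,252.00 × 14% + 1,200 × $1.69 = $34,403.28.
Line 3 (8127.17.15, Serara, 2,189 kg, $294,464.28):
Base rate for 8127.17.15 is $7.05/kg.
Origin Serara qualifies under the Tyrland–Serara agreement and 8127.17.15 is covered: preferential rate Free applies instead.
Duty = $294,464.28 × 0% = $0.00.
Total = $3,806.43 + $34,403.28 + $0.00 = $38,209.71.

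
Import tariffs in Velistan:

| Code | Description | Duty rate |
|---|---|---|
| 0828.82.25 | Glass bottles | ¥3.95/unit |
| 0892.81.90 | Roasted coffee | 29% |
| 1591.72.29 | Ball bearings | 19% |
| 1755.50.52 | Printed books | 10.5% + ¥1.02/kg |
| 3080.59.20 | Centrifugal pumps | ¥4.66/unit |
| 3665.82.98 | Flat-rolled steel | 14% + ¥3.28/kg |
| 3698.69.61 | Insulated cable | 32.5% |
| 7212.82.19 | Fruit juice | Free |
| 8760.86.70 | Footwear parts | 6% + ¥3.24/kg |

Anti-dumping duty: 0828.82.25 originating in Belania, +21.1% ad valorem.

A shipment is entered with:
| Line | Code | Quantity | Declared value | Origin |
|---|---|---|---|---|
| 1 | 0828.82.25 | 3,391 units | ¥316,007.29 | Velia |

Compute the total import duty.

¥13,394.45

Line 1 (0828.82.25, Velia, 3,391 units, ¥316,007.29):
Base rate for 0828.82.25 is ¥3.95/unit.
The additional-duty order on 0828.82.25 targets Belania, not Velia; it does not apply.
Duty = 3,391 × ¥3.95 = ¥13,394.45.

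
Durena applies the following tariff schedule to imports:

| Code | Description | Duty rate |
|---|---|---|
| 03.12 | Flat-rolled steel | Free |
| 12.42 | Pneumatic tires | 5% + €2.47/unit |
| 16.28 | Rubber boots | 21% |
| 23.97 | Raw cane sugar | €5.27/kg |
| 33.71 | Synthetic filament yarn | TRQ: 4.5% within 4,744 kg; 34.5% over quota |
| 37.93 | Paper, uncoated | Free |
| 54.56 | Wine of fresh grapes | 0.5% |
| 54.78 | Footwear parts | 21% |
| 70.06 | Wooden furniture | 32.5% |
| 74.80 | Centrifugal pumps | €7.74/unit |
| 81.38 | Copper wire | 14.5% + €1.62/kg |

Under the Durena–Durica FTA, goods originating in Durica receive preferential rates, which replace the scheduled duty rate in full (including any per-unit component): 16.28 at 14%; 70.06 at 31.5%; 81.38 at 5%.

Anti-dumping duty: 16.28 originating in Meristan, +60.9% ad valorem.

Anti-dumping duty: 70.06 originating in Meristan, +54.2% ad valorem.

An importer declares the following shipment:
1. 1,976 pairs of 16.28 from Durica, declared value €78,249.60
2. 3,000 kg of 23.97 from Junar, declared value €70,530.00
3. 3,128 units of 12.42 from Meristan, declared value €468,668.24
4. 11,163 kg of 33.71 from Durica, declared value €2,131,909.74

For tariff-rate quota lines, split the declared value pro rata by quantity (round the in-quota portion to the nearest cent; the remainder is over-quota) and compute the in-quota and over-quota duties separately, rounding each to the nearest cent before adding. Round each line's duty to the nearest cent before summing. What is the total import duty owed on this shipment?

Line 1 (16.28, Durica, 1,976 pairs, €78,249.60):
Base rate for 16.28 is 21%.
Origin Durica qualifies under the Durena–Durica agreement and 16.28 is covered: preferential rate 14% applies instead.
The additional-duty order on 16.28 targets Meristan, not Durica; it does not apply.
Duty = €78,249.60 × 14% = €10,954.94.
Line 2 (23.97, Junar, 3,000 kg, €70,530.00):
Base rate for 23.97 is €5.27/kg.
Duty = 3,000 × €5.27 = €15,810.00.
Line 3 (12.42, Meristan, 3,128 units, €468,668.24):
Base rate for 12.42 is 5% + €2.47/unit.
Duty = €468,668.24 × 5% + 3,128 × €2.47 = €31,159.57.
Line 4 (33.71, Durica, 11,163 kg, €2,131,909.74):
Code 33.71 is under a tariff-rate quota (threshold 4,744 kg). In-quota: 4,744 kg at 4.5%; over-quota: 6,419 kg at 34.5%.
Pro-rata value split: in-quota = €2,131,909.74 × 4,744/11,163 = €906,009.12; over-quota = €2,131,909.74 − €906,009.12 = €1,225,900.62.
In-quota duty = €906,009.12 × 4.5% = €40,770.41. Over-quota duty = €1,225,900.62 × 34.5% = €422,935.71.
Line duty = €40,770.41 + €422,935.71 = €463,706.12.
Total = €10,954.94 + €15,810.00 + €31,159.57 + €463,706.12 = €521,630.63.

€521,630.63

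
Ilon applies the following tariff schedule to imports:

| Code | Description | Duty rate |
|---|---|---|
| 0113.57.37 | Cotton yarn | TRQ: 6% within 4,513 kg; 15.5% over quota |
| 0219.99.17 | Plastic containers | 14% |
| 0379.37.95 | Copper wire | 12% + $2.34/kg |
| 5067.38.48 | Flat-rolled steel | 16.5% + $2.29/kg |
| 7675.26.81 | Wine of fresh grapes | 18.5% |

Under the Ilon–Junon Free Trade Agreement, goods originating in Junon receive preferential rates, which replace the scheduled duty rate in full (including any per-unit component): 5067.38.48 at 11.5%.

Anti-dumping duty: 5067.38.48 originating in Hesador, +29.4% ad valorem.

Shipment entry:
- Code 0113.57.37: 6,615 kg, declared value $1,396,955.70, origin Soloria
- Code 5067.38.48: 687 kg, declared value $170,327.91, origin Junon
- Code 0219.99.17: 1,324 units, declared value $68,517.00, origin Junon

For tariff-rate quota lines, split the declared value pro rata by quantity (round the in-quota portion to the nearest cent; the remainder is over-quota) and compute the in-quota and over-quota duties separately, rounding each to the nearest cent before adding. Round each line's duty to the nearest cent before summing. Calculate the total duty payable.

$155,167.97

Line 1 (0113.57.37, Soloria, 6,615 kg, $1,396,955.70):
Code 0113.57.37 is under a tariff-rate quota (threshold 4,513 kg). In-quota: 4,513 kg at 6%; over-quota: 2,102 kg at 15.5%.
Pro-rata value split: in-quota = $1,396,955.70 × 4,513/6,615 = $953,055.34; over-quota = $1,396,955.70 − $953,055.34 = $443,900.36.
In-quota duty = $953,055.34 × 6% = $57,183.32. Over-quota duty = $443,900.36 × 15.5% = $68,804.56.
Line duty = $57,183.32 + $68,804.56 = $125,987.88.
Line 2 (5067.38.48, Junon, 687 kg, $170,327.91):
Base rate for 5067.38.48 is 16.5% + $2.29/kg.
Origin Junon qualifies under the Ilon–Junon agreement and 5067.38.48 is covered: preferential rate 11.5% applies instead.
The additional-duty order on 5067.38.48 targets Hesador, not Junon; it does not apply.
Duty = $170,327.91 × 11.5% = $19,587.71.
Line 3 (0219.99.17, Junon, 1,324 units, $68,517.00):
Base rate for 0219.99.17 is 14%.
Origin Junon is the FTA partner but 0219.99.17 is not on the preference list; base rate stands.
Duty = $68,517.00 × 14% = $9,592.38.
Total = $125,987.88 + $19,587.71 + $9,592.38 = $155,167.97.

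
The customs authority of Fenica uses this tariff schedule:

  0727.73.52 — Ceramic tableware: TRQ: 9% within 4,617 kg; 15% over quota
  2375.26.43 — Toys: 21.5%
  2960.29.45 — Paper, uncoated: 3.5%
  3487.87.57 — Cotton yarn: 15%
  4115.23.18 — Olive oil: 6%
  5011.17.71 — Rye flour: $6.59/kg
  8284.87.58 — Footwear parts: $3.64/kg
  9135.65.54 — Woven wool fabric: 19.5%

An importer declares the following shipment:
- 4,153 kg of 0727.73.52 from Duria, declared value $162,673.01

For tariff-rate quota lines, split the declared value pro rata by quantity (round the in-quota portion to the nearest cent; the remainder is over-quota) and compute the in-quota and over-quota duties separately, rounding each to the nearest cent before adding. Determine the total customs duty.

Line 1 (0727.73.52, Duria, 4,153 kg, $162,673.01):
Code 0727.73.52 is under a tariff-rate quota (threshold 4,617 kg). Quantity 4,153 kg is within the quota, so the in-quota rate 9% applies to the full value.
Duty = $162,673.01 × 9% = $14,640.57.

$14,640.57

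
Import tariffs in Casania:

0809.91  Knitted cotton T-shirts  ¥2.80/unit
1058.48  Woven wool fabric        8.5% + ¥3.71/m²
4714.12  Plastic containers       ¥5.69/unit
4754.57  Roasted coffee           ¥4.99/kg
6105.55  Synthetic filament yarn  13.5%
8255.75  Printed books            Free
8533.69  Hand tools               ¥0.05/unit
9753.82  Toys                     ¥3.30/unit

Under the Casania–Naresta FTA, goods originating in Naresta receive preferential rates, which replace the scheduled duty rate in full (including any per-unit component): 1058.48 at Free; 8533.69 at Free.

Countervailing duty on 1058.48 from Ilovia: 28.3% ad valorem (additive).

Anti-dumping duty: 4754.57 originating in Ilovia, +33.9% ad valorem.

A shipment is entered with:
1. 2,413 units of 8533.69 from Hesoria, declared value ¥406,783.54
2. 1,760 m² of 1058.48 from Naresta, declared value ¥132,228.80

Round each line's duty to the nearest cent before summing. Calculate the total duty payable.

¥120.65

Line 1 (8533.69, Hesoria, 2,413 units, ¥406,783.54):
Base rate for 8533.69 is ¥0.05/unit.
8533.69 has an FTA preferential rate, but origin Hesoria is not Naresta; base rate stands.
Duty = 2,413 × ¥0.05 = ¥120.65.
Line 2 (1058.48, Naresta, 1,760 m², ¥132,228.80):
Base rate for 1058.48 is 8.5% + ¥3.71/m².
Origin Naresta qualifies under the Casania–Naresta agreement and 1058.48 is covered: preferential rate Free applies instead.
The additional-duty order on 1058.48 targets Ilovia, not Naresta; it does not apply.
Duty = ¥132,228.80 × 0% = ¥0.00.
Total = ¥120.65 + ¥0.00 = ¥120.65.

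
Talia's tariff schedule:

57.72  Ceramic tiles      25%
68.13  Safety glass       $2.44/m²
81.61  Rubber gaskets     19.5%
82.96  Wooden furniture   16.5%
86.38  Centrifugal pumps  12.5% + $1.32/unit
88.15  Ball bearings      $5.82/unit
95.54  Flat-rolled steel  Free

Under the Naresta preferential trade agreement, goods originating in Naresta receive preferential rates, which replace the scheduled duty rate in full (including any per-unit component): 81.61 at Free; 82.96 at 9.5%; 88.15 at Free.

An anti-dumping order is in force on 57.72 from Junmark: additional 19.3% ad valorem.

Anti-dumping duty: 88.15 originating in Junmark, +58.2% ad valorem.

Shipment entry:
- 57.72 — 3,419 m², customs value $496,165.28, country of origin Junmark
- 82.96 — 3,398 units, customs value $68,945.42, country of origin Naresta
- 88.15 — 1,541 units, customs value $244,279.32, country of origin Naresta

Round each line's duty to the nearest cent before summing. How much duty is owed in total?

Line 1 (57.72, Junmark, 3,419 m², $496,165.28):
Base rate for 57.72 is 25%.
Additional duty on 57.72 from Junmark: +19.3%. Applied ad valorem rate: 25% + 19.3% = 44.3%.
Duty = $496,165.28 × 44.3% = $219,801.22.
Line 2 (82.96, Naresta, 3,398 units, $68,945.42):
Base rate for 82.96 is 16.5%.
Origin Naresta qualifies under the Talia–Naresta agreement and 82.96 is covered: preferential rate 9.5% applies instead.
Duty = $68,945.42 × 9.5% = $6,549.81.
Line 3 (88.15, Naresta, 1,541 units, $244,279.32):
Base rate for 88.15 is $5.82/unit.
Origin Naresta qualifies under the Talia–Naresta agreement and 88.15 is covered: preferential rate Free applies instead.
The additional-duty order on 88.15 targets Junmark, not Naresta; it does not apply.
Duty = $244,279.32 × 0% = $0.00.
Total = $219,801.22 + $6,549.81 + $0.00 = $226,351.03.

$226,351.03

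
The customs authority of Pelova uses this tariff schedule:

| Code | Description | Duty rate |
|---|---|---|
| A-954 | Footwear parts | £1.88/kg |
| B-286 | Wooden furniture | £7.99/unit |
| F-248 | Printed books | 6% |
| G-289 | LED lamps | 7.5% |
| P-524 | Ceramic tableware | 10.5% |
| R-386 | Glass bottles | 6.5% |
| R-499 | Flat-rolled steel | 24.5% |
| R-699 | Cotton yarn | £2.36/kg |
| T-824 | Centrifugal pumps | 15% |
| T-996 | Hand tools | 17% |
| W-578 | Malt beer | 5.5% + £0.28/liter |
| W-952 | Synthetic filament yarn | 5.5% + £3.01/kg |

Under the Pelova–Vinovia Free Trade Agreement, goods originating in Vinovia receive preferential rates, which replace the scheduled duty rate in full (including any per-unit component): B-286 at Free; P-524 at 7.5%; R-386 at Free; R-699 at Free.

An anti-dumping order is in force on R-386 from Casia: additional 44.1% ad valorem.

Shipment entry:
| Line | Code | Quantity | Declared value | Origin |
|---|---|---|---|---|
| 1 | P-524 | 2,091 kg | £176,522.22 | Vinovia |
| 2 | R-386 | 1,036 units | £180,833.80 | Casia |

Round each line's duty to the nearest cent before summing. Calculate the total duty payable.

Line 1 (P-524, Vinovia, 2,091 kg, £176,522.22):
Base rate for P-524 is 10.5%.
Origin Vinovia qualifies under the Pelova–Vinovia agreement and P-524 is covered: preferential rate 7.5% applies instead.
Duty = £176,522.22 × 7.5% = £13,239.17.
Line 2 (R-386, Casia, 1,036 units, £180,833.80):
Base rate for R-386 is 6.5%.
R-386 has an FTA preferential rate, but origin Casia is not Vinovia; base rate stands.
Additional duty on R-386 from Casia: +44.1%. Applied ad valorem rate: 6.5% + 44.1% = 50.6%.
Duty = £180,833.80 × 50.6% = £91,501.90.
Total = £13,239.17 + £91,501.90 = £104,741.07.

£104,741.07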